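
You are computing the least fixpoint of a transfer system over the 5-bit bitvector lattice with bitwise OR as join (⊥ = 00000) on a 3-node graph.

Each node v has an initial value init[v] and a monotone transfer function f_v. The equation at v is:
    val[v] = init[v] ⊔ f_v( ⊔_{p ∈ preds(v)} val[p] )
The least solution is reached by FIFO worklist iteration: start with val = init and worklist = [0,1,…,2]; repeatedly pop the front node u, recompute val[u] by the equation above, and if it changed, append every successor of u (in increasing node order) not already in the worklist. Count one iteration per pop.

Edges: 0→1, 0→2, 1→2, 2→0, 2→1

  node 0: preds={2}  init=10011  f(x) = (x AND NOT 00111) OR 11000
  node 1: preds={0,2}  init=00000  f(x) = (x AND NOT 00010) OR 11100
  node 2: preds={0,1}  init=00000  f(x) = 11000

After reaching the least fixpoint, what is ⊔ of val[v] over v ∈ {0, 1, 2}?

Trace (5 dequeues):
  [1] u=0 | in 00000 | out 11011 | prev 10011 | push {}
  [2] u=1 | in 11011 | out 11101 | prev 00000 | push {}
  [3] u=2 | in 11111 | out 11000 | prev 00000 | push {0,1}
  [4] u=0 | in 11000 | out 11011 | ==
  [5] u=1 | in 11011 | out 11101 | ==

Converged values:
  [0] 11011
  [1] 11101
  [2] 11000

11111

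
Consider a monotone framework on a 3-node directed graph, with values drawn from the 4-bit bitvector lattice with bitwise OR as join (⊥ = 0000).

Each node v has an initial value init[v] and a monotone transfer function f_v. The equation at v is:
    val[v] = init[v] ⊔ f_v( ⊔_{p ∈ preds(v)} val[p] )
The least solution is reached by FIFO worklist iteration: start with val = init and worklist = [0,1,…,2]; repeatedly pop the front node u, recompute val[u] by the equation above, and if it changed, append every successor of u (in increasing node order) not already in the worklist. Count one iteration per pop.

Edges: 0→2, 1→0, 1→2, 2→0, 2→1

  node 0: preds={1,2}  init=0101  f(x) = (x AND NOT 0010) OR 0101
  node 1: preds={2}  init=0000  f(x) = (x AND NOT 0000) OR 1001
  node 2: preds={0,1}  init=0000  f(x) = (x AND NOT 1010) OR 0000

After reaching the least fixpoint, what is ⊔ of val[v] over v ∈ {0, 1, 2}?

Worklist (7 pops):
  #1 pop 0: in=0000 → 0101 (no change)
  #2 pop 1: in=0000 → 1001 (was 0000); enqueue [0]
  #3 pop 2: in=1101 → 0101 (was 0000); enqueue [1]
  #4 pop 0: in=1101 → 1101 (was 0101); enqueue [2]
  #5 pop 1: in=0101 → 1101 (was 1001); enqueue [0]
  #6 pop 2: in=1101 → 0101 (no change)
  #7 pop 0: in=1101 → 1101 (no change)

Fixpoint:
  val[0] = 1101
  val[1] = 1101
  val[2] = 0101

1101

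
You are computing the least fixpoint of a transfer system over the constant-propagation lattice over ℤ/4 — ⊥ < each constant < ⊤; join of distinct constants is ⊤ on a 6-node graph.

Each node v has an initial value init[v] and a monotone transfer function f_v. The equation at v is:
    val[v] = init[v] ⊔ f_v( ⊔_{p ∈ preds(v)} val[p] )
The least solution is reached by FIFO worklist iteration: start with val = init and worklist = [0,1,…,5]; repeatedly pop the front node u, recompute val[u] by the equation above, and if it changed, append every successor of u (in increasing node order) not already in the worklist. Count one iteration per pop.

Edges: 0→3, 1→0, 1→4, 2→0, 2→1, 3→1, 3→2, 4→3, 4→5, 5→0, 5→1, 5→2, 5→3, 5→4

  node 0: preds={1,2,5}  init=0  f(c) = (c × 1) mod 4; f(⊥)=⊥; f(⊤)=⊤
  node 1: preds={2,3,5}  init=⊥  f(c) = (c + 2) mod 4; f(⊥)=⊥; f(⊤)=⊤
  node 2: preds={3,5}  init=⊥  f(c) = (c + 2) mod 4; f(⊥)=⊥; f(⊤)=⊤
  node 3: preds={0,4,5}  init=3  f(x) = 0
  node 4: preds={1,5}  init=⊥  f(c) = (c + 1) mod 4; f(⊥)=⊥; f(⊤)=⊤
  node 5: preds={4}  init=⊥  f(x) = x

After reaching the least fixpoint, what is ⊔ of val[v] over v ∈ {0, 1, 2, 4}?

⊤

Trace (20 dequeues):
  [1] u=0 | in ⊥ | out 0 | ==
  [2] u=1 | in 3 | out 1 | prev ⊥ | push {0}
  [3] u=2 | in 3 | out 1 | prev ⊥ | push {1}
  [4] u=3 | in 0 | out ⊤ | prev 3 | push {2}
  [5] u=4 | in 1 | out 2 | prev ⊥ | push {3}
  [6] u=5 | in 2 | out 2 | prev ⊥ | push {4}
  [7] u=0 | in ⊤ | out ⊤ | prev 0 | push {}
  [8] u=1 | in ⊤ | out ⊤ | prev 1 | push {0}
  [9] u=2 | in ⊤ | out ⊤ | prev 1 | push {1}
  [10] u=3 | in ⊤ | out ⊤ | ==
  [11] u=4 | in ⊤ | out ⊤ | prev 2 | push {3,5}
  [12] u=0 | in ⊤ | out ⊤ | ==
  [13] u=1 | in ⊤ | out ⊤ | ==
  [14] u=3 | in ⊤ | out ⊤ | ==
  [15] u=5 | in ⊤ | out ⊤ | prev 2 | push {0,1,2,3,4}
  [16] u=0 | in ⊤ | out ⊤ | ==
  [17] u=1 | in ⊤ | out ⊤ | ==
  [18] u=2 | in ⊤ | out ⊤ | ==
  [19] u=3 | in ⊤ | out ⊤ | ==
  [20] u=4 | in ⊤ | out ⊤ | ==

Converged values:
  [0] ⊤
  [1] ⊤
  [2] ⊤
  [3] ⊤
  [4] ⊤
  [5] ⊤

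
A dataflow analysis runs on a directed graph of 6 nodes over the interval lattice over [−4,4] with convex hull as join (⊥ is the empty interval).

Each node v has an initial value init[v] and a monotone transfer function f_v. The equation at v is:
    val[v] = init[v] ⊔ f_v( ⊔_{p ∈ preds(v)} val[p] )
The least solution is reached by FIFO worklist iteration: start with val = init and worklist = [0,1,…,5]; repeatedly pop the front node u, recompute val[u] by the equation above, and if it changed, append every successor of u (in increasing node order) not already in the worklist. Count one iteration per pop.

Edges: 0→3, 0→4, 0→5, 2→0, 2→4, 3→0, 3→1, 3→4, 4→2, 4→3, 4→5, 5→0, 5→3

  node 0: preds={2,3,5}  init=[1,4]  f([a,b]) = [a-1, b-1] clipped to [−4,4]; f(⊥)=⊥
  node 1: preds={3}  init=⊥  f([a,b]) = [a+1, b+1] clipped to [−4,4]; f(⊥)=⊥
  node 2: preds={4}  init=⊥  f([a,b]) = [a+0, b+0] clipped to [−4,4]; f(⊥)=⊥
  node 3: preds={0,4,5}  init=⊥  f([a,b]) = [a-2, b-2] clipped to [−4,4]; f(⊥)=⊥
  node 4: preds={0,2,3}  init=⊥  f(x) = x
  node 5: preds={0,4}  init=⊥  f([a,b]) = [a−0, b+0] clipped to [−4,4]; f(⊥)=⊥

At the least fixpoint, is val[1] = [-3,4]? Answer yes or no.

Trace (19 dequeues):
  [1] u=0 | in ⊥ | out [1,4] | ==
  [2] u=1 | in ⊥ | out ⊥ | ==
  [3] u=2 | in ⊥ | out ⊥ | ==
  [4] u=3 | in [1,4] | out [-1,2] | prev ⊥ | push {0,1}
  [5] u=4 | in [-1,4] | out [-1,4] | prev ⊥ | push {2,3}
  [6] u=5 | in [-1,4] | out [-1,4] | prev ⊥ | push {}
  [7] u=0 | in [-1,4] | out [-2,4] | prev [1,4] | push {4,5}
  [8] u=1 | in [-1,2] | out [0,3] | prev ⊥ | push {}
  [9] u=2 | in [-1,4] | out [-1,4] | prev ⊥ | push {0}
  [10] u=3 | in [-2,4] | out [-4,2] | prev [-1,2] | push {1}
  [11] u=4 | in [-4,4] | out [-4,4] | prev [-1,4] | push {2,3}
  [12] u=5 | in [-4,4] | out [-4,4] | prev [-1,4] | push {}
  [13] u=0 | in [-4,4] | out [-4,4] | prev [-2,4] | push {4,5}
  [14] u=1 | in [-4,2] | out [-3,3] | prev [0,3] | push {}
  [15] u=2 | in [-4,4] | out [-4,4] | prev [-1,4] | push {0}
  [16] u=3 | in [-4,4] | out [-4,2] | ==
  [17] u=4 | in [-4,4] | out [-4,4] | ==
  [18] u=5 | in [-4,4] | out [-4,4] | ==
  [19] u=0 | in [-4,4] | out [-4,4] | ==

Converged values:
  [0] [-4,4]
  [1] [-3,3]
  [2] [-4,4]
  [3] [-4,2]
  [4] [-4,4]
  [5] [-4,4]

no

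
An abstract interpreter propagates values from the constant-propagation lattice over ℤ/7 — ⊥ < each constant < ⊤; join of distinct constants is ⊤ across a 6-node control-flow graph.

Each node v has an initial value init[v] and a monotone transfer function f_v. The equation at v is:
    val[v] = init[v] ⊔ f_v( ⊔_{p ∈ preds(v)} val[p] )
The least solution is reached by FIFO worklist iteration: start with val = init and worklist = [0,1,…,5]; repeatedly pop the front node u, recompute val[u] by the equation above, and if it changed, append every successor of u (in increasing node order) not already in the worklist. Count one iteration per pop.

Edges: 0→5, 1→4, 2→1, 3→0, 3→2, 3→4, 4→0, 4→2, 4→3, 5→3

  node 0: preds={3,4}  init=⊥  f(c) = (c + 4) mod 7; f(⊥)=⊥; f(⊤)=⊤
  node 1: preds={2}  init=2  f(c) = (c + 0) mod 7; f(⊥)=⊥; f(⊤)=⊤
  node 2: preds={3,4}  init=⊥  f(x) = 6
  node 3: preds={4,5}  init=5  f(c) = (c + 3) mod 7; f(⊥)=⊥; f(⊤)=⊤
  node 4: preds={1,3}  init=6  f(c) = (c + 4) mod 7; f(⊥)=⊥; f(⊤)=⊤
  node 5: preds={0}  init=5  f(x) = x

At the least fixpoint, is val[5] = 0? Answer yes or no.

Worklist (11 pops):
  #1 pop 0: in=⊤ → ⊤ (was ⊥); enqueue []
  #2 pop 1: in=⊥ → 2 (no change)
  #3 pop 2: in=⊤ → 6 (was ⊥); enqueue [1]
  #4 pop 3: in=⊤ → ⊤ (was 5); enqueue [0,2]
  #5 pop 4: in=⊤ → ⊤ (was 6); enqueue [3]
  #6 pop 5: in=⊤ → ⊤ (was 5); enqueue []
  #7 pop 1: in=6 → ⊤ (was 2); enqueue [4]
  #8 pop 0: in=⊤ → ⊤ (no change)
  #9 pop 2: in=⊤ → 6 (no change)
  #10 pop 3: in=⊤ → ⊤ (no change)
  #11 pop 4: in=⊤ → ⊤ (no change)

Fixpoint:
  val[0] = ⊤
  val[1] = ⊤
  val[2] = 6
  val[3] = ⊤
  val[4] = ⊤
  val[5] = ⊤

no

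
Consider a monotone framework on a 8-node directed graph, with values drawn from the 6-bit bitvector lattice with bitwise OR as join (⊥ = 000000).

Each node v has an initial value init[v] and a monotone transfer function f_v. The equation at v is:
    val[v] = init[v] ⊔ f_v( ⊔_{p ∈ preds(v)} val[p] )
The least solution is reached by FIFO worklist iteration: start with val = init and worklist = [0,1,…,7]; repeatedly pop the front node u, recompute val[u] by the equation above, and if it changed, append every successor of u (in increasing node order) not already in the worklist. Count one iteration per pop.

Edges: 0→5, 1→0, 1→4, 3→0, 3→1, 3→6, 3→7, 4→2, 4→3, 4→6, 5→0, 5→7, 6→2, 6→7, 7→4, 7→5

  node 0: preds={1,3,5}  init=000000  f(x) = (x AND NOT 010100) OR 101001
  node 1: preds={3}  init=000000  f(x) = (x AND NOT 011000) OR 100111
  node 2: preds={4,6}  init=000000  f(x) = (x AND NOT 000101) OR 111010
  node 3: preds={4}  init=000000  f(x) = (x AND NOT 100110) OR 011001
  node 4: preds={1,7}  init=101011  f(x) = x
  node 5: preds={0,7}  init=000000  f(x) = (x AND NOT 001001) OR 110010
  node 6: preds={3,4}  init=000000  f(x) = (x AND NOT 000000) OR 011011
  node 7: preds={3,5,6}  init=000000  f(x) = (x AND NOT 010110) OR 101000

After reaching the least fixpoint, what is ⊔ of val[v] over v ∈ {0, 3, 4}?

111111

Trace (14 dequeues):
  [1] u=0 | in 000000 | out 101001 | prev 000000 | push {}
  [2] u=1 | in 000000 | out 100111 | prev 000000 | push {0}
  [3] u=2 | in 101011 | out 111010 | prev 000000 | push {}
  [4] u=3 | in 101011 | out 011001 | prev 000000 | push {1}
  [5] u=4 | in 100111 | out 101111 | prev 101011 | push {2,3}
  [6] u=5 | in 101001 | out 110010 | prev 000000 | push {}
  [7] u=6 | in 111111 | out 111111 | prev 000000 | push {}
  [8] u=7 | in 111111 | out 101001 | prev 000000 | push {4,5}
  [9] u=0 | in 111111 | out 101011 | prev 101001 | push {}
  [10] u=1 | in 011001 | out 100111 | ==
  [11] u=2 | in 111111 | out 111010 | ==
  [12] u=3 | in 101111 | out 011001 | ==
  [13] u=4 | in 101111 | out 101111 | ==
  [14] u=5 | in 101011 | out 110010 | ==

Converged values:
  [0] 101011
  [1] 100111
  [2] 111010
  [3] 011001
  [4] 101111
  [5] 110010
  [6] 111111
  [7] 101001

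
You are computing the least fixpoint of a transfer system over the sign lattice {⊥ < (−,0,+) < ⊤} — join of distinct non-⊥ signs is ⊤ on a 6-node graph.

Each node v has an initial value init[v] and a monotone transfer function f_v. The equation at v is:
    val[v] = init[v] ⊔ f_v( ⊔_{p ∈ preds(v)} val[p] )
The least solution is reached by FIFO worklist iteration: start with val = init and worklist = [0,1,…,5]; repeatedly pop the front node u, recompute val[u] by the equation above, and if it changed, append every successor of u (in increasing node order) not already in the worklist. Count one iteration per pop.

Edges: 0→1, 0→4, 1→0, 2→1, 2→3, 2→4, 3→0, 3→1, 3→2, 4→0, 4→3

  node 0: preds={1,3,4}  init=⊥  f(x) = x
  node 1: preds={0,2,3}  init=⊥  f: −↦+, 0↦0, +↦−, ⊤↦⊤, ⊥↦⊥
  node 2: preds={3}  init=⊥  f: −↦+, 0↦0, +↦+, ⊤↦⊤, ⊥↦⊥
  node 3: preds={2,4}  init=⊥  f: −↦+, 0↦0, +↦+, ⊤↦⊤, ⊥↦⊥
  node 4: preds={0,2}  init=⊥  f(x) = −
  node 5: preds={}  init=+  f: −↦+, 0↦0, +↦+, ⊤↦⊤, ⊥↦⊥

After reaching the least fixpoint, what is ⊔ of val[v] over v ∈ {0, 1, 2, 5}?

Worklist (21 pops):
  #1 pop 0: in=⊥ → ⊥ (no change)
  #2 pop 1: in=⊥ → ⊥ (no change)
  #3 pop 2: in=⊥ → ⊥ (no change)
  #4 pop 3: in=⊥ → ⊥ (no change)
  #5 pop 4: in=⊥ → − (was ⊥); enqueue [0,3]
  #6 pop 5: in=⊥ → + (no change)
  #7 pop 0: in=− → − (was ⊥); enqueue [1,4]
  #8 pop 3: in=− → + (was ⊥); enqueue [0,2]
  #9 pop 1: in=⊤ → ⊤ (was ⊥); enqueue []
  #10 pop 4: in=− → − (no change)
  #11 pop 0: in=⊤ → ⊤ (was −); enqueue [1,4]
  #12 pop 2: in=+ → + (was ⊥); enqueue [3]
  #13 pop 1: in=⊤ → ⊤ (no change)
  #14 pop 4: in=⊤ → − (no change)
  #15 pop 3: in=⊤ → ⊤ (was +); enqueue [0,1,2]
  #16 pop 0: in=⊤ → ⊤ (no change)
  #17 pop 1: in=⊤ → ⊤ (no change)
  #18 pop 2: in=⊤ → ⊤ (was +); enqueue [1,3,4]
  #19 pop 1: in=⊤ → ⊤ (no change)
  #20 pop 3: in=⊤ → ⊤ (no change)
  #21 pop 4: in=⊤ → − (no change)

Fixpoint:
  val[0] = ⊤
  val[1] = ⊤
  val[2] = ⊤
  val[3] = ⊤
  val[4] = −
  val[5] = +

⊤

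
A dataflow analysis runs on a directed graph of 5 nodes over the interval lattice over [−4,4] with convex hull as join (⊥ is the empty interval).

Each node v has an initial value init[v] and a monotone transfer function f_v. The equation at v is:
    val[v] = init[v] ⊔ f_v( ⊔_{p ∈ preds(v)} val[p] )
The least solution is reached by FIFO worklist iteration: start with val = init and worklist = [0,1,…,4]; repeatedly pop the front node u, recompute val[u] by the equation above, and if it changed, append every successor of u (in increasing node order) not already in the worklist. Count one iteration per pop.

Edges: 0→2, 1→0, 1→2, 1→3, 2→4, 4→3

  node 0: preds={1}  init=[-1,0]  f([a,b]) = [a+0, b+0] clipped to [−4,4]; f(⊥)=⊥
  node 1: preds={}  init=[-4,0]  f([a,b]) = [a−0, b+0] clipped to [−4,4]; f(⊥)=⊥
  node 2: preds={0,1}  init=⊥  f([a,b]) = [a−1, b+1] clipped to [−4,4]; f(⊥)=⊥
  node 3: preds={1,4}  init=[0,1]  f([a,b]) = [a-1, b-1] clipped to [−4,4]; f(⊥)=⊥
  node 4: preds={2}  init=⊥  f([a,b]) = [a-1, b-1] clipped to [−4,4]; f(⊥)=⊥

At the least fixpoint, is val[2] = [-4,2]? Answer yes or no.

Iteration log — 6 steps:
  step 1. node 0  ⊔preds=[-4,0]  new=[-4,0]  old=[-1,0]  +wl: 
  step 2. node 1  ⊔preds=⊥  new=[-4,0]  stable
  step 3. node 2  ⊔preds=[-4,0]  new=[-4,1]  old=⊥  +wl: 
  step 4. node 3  ⊔preds=[-4,0]  new=[-4,1]  old=[0,1]  +wl: 
  step 5. node 4  ⊔preds=[-4,1]  new=[-4,0]  old=⊥  +wl: 3
  step 6. node 3  ⊔preds=[-4,0]  new=[-4,1]  stable

Least fixpoint reached:
  node 0: [-4,0]
  node 1: [-4,0]
  node 2: [-4,1]
  node 3: [-4,1]
  node 4: [-4,0]

no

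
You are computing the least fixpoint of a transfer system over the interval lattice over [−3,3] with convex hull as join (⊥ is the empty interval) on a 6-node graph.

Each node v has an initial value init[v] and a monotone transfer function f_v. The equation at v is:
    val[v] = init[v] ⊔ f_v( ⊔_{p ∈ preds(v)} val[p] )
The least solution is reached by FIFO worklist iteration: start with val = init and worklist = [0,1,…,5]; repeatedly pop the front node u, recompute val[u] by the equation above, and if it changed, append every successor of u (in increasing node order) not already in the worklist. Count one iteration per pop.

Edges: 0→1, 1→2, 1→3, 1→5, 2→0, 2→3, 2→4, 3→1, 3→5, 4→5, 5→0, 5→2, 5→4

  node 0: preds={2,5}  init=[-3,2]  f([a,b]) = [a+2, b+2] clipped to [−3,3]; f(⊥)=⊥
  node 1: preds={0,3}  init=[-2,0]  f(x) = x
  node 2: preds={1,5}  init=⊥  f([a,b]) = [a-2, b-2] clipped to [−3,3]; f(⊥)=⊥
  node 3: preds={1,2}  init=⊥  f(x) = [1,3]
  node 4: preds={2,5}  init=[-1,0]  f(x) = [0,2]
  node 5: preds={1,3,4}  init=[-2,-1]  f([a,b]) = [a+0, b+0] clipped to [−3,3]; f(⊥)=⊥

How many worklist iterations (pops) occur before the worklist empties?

Trace (13 dequeues):
  [1] u=0 | in [-2,-1] | out [-3,2] | ==
  [2] u=1 | in [-3,2] | out [-3,2] | prev [-2,0] | push {}
  [3] u=2 | in [-3,2] | out [-3,0] | prev ⊥ | push {0}
  [4] u=3 | in [-3,2] | out [1,3] | prev ⊥ | push {1}
  [5] u=4 | in [-3,0] | out [-1,2] | prev [-1,0] | push {}
  [6] u=5 | in [-3,3] | out [-3,3] | prev [-2,-1] | push {2,4}
  [7] u=0 | in [-3,3] | out [-3,3] | prev [-3,2] | push {}
  [8] u=1 | in [-3,3] | out [-3,3] | prev [-3,2] | push {3,5}
  [9] u=2 | in [-3,3] | out [-3,1] | prev [-3,0] | push {0}
  [10] u=4 | in [-3,3] | out [-1,2] | ==
  [11] u=3 | in [-3,3] | out [1,3] | ==
  [12] u=5 | in [-3,3] | out [-3,3] | ==
  [13] u=0 | in [-3,3] | out [-3,3] | ==

Converged values:
  [0] [-3,3]
  [1] [-3,3]
  [2] [-3,1]
  [3] [1,3]
  [4] [-1,2]
  [5] [-3,3]

13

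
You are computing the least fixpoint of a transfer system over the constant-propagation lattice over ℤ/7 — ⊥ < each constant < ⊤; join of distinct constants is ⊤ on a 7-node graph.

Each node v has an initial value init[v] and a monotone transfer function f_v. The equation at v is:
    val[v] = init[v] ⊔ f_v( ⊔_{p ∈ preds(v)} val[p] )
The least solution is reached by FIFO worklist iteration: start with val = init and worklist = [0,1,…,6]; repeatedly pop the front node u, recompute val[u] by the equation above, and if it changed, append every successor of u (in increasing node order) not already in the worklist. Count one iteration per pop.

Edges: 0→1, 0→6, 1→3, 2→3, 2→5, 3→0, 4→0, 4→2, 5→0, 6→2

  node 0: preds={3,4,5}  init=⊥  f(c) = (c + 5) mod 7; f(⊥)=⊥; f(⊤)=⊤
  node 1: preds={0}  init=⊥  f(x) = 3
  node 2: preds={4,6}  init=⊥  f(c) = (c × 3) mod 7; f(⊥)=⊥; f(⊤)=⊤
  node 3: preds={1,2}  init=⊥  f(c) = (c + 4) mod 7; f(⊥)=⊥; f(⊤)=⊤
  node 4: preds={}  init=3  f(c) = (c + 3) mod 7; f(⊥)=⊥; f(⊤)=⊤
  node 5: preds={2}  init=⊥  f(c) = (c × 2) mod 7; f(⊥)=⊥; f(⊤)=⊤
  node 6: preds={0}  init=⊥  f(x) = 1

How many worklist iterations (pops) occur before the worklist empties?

Worklist (14 pops):
  #1 pop 0: in=3 → 1 (was ⊥); enqueue []
  #2 pop 1: in=1 → 3 (was ⊥); enqueue []
  #3 pop 2: in=3 → 2 (was ⊥); enqueue []
  #4 pop 3: in=⊤ → ⊤ (was ⊥); enqueue [0]
  #5 pop 4: in=⊥ → 3 (no change)
  #6 pop 5: in=2 → 4 (was ⊥); enqueue []
  #7 pop 6: in=1 → 1 (was ⊥); enqueue [2]
  #8 pop 0: in=⊤ → ⊤ (was 1); enqueue [1,6]
  #9 pop 2: in=⊤ → ⊤ (was 2); enqueue [3,5]
  #10 pop 1: in=⊤ → 3 (no change)
  #11 pop 6: in=⊤ → 1 (no change)
  #12 pop 3: in=⊤ → ⊤ (no change)
  #13 pop 5: in=⊤ → ⊤ (was 4); enqueue [0]
  #14 pop 0: in=⊤ → ⊤ (no change)

Fixpoint:
  val[0] = ⊤
  val[1] = 3
  val[2] = ⊤
  val[3] = ⊤
  val[4] = 3
  val[5] = ⊤
  val[6] = 1

14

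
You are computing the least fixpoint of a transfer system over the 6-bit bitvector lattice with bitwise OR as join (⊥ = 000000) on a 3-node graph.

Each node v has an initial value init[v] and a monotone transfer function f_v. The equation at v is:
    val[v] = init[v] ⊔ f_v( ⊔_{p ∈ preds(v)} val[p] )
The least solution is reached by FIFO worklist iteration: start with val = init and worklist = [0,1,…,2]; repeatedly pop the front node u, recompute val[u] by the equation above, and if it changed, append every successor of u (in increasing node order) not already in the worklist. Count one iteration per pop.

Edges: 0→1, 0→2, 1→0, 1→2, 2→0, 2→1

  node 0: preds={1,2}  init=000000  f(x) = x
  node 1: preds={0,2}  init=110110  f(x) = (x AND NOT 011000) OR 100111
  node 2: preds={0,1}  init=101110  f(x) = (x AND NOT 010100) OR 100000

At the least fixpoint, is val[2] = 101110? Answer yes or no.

Iteration log — 6 steps:
  step 1. node 0  ⊔preds=111110  new=111110  old=000000  +wl: 
  step 2. node 1  ⊔preds=111110  new=110111  old=110110  +wl: 0
  step 3. node 2  ⊔preds=111111  new=101111  old=101110  +wl: 1
  step 4. node 0  ⊔preds=111111  new=111111  old=111110  +wl: 2
  step 5. node 1  ⊔preds=111111  new=110111  stable
  step 6. node 2  ⊔preds=111111  new=101111  stable

Least fixpoint reached:
  node 0: 111111
  node 1: 110111
  node 2: 101111

no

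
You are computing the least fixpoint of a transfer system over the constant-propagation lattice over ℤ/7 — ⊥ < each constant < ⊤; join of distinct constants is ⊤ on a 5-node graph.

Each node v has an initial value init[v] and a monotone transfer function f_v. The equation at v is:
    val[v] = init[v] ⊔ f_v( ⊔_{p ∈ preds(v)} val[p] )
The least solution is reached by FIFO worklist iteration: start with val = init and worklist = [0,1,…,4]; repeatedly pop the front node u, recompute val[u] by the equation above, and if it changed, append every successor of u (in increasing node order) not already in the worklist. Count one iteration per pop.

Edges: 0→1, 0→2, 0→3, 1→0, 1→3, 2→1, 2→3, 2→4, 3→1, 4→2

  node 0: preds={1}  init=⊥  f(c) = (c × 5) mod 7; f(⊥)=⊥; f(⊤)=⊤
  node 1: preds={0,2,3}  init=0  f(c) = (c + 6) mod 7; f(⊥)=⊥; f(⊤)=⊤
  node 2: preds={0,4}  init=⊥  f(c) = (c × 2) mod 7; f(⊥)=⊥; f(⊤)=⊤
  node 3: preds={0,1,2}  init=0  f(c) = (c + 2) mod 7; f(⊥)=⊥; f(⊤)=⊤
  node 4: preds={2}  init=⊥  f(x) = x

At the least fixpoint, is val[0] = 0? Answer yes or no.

no

Iteration log — 12 steps:
  step 1. node 0  ⊔preds=0  new=0  old=⊥  +wl: 
  step 2. node 1  ⊔preds=0  new=⊤  old=0  +wl: 0
  step 3. node 2  ⊔preds=0  new=0  old=⊥  +wl: 1
  step 4. node 3  ⊔preds=⊤  new=⊤  old=0  +wl: 
  step 5. node 4  ⊔preds=0  new=0  old=⊥  +wl: 2
  step 6. node 0  ⊔preds=⊤  new=⊤  old=0  +wl: 3
  step 7. node 1  ⊔preds=⊤  new=⊤  stable
  step 8. node 2  ⊔preds=⊤  new=⊤  old=0  +wl: 1,4
  step 9. node 3  ⊔preds=⊤  new=⊤  stable
  step 10. node 1  ⊔preds=⊤  new=⊤  stable
  step 11. node 4  ⊔preds=⊤  new=⊤  old=0  +wl: 2
  step 12. node 2  ⊔preds=⊤  new=⊤  stable

Least fixpoint reached:
  node 0: ⊤
  node 1: ⊤
  node 2: ⊤
  node 3: ⊤
  node 4: ⊤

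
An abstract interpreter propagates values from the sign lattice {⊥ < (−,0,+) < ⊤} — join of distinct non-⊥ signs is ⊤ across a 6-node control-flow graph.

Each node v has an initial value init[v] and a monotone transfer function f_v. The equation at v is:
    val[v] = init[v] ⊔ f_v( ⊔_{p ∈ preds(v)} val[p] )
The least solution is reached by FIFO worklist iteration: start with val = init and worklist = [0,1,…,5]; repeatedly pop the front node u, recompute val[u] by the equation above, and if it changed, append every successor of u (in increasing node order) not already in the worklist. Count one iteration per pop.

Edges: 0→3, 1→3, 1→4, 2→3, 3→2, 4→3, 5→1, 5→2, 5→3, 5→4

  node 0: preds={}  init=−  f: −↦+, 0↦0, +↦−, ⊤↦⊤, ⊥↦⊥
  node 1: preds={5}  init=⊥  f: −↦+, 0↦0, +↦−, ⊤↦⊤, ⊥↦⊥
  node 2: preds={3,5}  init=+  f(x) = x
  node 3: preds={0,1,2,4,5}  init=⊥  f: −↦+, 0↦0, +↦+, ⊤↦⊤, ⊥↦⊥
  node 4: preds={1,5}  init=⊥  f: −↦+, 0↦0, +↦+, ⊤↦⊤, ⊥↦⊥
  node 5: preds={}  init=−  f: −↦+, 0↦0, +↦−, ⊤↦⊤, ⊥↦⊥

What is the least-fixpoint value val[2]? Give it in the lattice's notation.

⊤

Trace (8 dequeues):
  [1] u=0 | in ⊥ | out − | ==
  [2] u=1 | in − | out + | prev ⊥ | push {}
  [3] u=2 | in − | out ⊤ | prev + | push {}
  [4] u=3 | in ⊤ | out ⊤ | prev ⊥ | push {2}
  [5] u=4 | in ⊤ | out ⊤ | prev ⊥ | push {3}
  [6] u=5 | in ⊥ | out − | ==
  [7] u=2 | in ⊤ | out ⊤ | ==
  [8] u=3 | in ⊤ | out ⊤ | ==

Converged values:
  [0] −
  [1] +
  [2] ⊤
  [3] ⊤
  [4] ⊤
  [5] −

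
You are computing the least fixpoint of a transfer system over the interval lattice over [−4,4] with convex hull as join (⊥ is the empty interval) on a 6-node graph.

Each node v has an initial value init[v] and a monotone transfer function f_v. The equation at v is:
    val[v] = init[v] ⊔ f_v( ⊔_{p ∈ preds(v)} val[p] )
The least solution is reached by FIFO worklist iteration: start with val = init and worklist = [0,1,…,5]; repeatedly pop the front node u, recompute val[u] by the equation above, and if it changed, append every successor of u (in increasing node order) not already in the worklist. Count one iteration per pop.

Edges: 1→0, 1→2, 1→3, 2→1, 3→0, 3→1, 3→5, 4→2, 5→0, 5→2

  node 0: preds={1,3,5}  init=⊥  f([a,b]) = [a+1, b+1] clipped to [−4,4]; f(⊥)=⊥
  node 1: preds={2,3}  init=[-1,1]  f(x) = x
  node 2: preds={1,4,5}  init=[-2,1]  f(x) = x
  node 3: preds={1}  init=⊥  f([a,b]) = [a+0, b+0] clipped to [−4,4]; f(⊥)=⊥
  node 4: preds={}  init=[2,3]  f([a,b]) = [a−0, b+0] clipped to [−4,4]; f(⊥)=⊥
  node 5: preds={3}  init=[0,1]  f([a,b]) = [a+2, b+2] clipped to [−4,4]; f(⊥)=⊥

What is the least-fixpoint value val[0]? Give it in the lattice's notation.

[-1,4]

Iteration log — 23 steps:
  step 1. node 0  ⊔preds=[-1,1]  new=[0,2]  old=⊥  +wl: 
  step 2. node 1  ⊔preds=[-2,1]  new=[-2,1]  old=[-1,1]  +wl: 0
  step 3. node 2  ⊔preds=[-2,3]  new=[-2,3]  old=[-2,1]  +wl: 1
  step 4. node 3  ⊔preds=[-2,1]  new=[-2,1]  old=⊥  +wl: 
  step 5. node 4  ⊔preds=⊥  new=[2,3]  stable
  step 6. node 5  ⊔preds=[-2,1]  new=[0,3]  old=[0,1]  +wl: 2
  step 7. node 0  ⊔preds=[-2,3]  new=[-1,4]  old=[0,2]  +wl: 
  step 8. node 1  ⊔preds=[-2,3]  new=[-2,3]  old=[-2,1]  +wl: 0,3
  step 9. node 2  ⊔preds=[-2,3]  new=[-2,3]  stable
  step 10. node 0  ⊔preds=[-2,3]  new=[-1,4]  stable
  step 11. node 3  ⊔preds=[-2,3]  new=[-2,3]  old=[-2,1]  +wl: 0,1,5
  step 12. node 0  ⊔preds=[-2,3]  new=[-1,4]  stable
  step 13. node 1  ⊔preds=[-2,3]  new=[-2,3]  stable
  step 14. node 5  ⊔preds=[-2,3]  new=[0,4]  old=[0,3]  +wl: 0,2
  step 15. node 0  ⊔preds=[-2,4]  new=[-1,4]  stable
  step 16. node 2  ⊔preds=[-2,4]  new=[-2,4]  old=[-2,3]  +wl: 1
  step 17. node 1  ⊔preds=[-2,4]  new=[-2,4]  old=[-2,3]  +wl: 0,2,3
  step 18. node 0  ⊔preds=[-2,4]  new=[-1,4]  stable
  step 19. node 2  ⊔preds=[-2,4]  new=[-2,4]  stable
  step 20. node 3  ⊔preds=[-2,4]  new=[-2,4]  old=[-2,3]  +wl: 0,1,5
  step 21. node 0  ⊔preds=[-2,4]  new=[-1,4]  stable
  step 22. node 1  ⊔preds=[-2,4]  new=[-2,4]  stable
  step 23. node 5  ⊔preds=[-2,4]  new=[0,4]  stable

Least fixpoint reached:
  node 0: [-1,4]
  node 1: [-2,4]
  node 2: [-2,4]
  node 3: [-2,4]
  node 4: [2,3]
  node 5: [0,4]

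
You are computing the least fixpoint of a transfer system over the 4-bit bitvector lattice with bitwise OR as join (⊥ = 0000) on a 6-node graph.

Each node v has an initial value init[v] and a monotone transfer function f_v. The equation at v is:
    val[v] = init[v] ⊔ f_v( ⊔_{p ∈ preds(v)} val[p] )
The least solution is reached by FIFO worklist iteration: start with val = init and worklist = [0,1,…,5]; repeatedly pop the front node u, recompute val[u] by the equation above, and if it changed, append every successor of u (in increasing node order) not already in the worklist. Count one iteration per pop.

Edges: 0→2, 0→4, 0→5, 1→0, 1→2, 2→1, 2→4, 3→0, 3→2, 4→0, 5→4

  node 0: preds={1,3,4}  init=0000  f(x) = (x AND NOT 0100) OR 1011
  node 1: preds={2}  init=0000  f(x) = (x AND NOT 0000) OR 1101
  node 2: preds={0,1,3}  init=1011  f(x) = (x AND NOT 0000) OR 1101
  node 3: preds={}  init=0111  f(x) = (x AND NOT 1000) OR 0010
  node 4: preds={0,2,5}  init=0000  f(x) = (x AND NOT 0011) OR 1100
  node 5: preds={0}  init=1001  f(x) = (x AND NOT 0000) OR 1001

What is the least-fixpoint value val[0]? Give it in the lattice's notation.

Trace (9 dequeues):
  [1] u=0 | in 0111 | out 1011 | prev 0000 | push {}
  [2] u=1 | in 1011 | out 1111 | prev 0000 | push {0}
  [3] u=2 | in 1111 | out 1111 | prev 1011 | push {1}
  [4] u=3 | in 0000 | out 0111 | ==
  [5] u=4 | in 1111 | out 1100 | prev 0000 | push {}
  [6] u=5 | in 1011 | out 1011 | prev 1001 | push {4}
  [7] u=0 | in 1111 | out 1011 | ==
  [8] u=1 | in 1111 | out 1111 | ==
  [9] u=4 | in 1111 | out 1100 | ==

Converged values:
  [0] 1011
  [1] 1111
  [2] 1111
  [3] 0111
  [4] 1100
  [5] 1011

1011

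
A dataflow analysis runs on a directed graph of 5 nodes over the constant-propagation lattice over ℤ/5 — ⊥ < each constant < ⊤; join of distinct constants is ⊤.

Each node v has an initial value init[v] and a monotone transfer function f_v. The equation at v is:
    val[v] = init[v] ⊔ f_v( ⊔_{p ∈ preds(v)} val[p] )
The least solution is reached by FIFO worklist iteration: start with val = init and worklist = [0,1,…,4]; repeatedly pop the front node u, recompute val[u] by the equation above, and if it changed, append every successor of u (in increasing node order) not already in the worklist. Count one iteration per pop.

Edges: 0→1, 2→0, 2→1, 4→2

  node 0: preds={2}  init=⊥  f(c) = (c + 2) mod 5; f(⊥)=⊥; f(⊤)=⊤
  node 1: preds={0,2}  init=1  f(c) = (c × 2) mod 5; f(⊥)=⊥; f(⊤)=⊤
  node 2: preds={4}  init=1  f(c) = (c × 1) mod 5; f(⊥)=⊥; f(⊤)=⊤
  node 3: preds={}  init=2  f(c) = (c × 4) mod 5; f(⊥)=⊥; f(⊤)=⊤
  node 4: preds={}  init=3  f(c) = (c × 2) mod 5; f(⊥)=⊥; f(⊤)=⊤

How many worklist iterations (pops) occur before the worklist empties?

7

Worklist (7 pops):
  #1 pop 0: in=1 → 3 (was ⊥); enqueue []
  #2 pop 1: in=⊤ → ⊤ (was 1); enqueue []
  #3 pop 2: in=3 → ⊤ (was 1); enqueue [0,1]
  #4 pop 3: in=⊥ → 2 (no change)
  #5 pop 4: in=⊥ → 3 (no change)
  #6 pop 0: in=⊤ → ⊤ (was 3); enqueue []
  #7 pop 1: in=⊤ → ⊤ (no change)

Fixpoint:
  val[0] = ⊤
  val[1] = ⊤
  val[2] = ⊤
  val[3] = 2
  val[4] = 3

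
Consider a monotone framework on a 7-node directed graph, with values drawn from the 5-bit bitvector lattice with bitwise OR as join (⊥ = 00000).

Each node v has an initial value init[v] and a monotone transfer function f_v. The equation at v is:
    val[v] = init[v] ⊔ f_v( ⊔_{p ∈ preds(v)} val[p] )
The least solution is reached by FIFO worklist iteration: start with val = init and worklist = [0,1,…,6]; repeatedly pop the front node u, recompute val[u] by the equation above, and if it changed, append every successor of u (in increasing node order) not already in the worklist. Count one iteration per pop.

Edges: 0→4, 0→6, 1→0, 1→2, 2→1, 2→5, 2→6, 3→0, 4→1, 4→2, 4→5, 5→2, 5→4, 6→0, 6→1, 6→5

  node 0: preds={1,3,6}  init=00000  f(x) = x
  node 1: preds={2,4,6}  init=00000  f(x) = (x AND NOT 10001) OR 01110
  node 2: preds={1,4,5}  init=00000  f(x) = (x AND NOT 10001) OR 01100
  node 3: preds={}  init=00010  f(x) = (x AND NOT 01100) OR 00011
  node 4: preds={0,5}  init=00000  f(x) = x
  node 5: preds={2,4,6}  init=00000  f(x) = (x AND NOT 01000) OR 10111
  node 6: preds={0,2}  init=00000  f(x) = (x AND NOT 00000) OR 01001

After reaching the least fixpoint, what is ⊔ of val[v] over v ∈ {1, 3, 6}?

Trace (15 dequeues):
  [1] u=0 | in 00010 | out 00010 | prev 00000 | push {}
  [2] u=1 | in 00000 | out 01110 | prev 00000 | push {0}
  [3] u=2 | in 01110 | out 01110 | prev 00000 | push {1}
  [4] u=3 | in 00000 | out 00011 | prev 00010 | push {}
  [5] u=4 | in 00010 | out 00010 | prev 00000 | push {2}
  [6] u=5 | in 01110 | out 10111 | prev 00000 | push {4}
  [7] u=6 | in 01110 | out 01111 | prev 00000 | push {5}
  [8] u=0 | in 01111 | out 01111 | prev 00010 | push {6}
  [9] u=1 | in 01111 | out 01110 | ==
  [10] u=2 | in 11111 | out 01110 | ==
  [11] u=4 | in 11111 | out 11111 | prev 00010 | push {1,2}
  [12] u=5 | in 11111 | out 10111 | ==
  [13] u=6 | in 01111 | out 01111 | ==
  [14] u=1 | in 11111 | out 01110 | ==
  [15] u=2 | in 11111 | out 01110 | ==

Converged values:
  [0] 01111
  [1] 01110
  [2] 01110
  [3] 00011
  [4] 11111
  [5] 10111
  [6] 01111

01111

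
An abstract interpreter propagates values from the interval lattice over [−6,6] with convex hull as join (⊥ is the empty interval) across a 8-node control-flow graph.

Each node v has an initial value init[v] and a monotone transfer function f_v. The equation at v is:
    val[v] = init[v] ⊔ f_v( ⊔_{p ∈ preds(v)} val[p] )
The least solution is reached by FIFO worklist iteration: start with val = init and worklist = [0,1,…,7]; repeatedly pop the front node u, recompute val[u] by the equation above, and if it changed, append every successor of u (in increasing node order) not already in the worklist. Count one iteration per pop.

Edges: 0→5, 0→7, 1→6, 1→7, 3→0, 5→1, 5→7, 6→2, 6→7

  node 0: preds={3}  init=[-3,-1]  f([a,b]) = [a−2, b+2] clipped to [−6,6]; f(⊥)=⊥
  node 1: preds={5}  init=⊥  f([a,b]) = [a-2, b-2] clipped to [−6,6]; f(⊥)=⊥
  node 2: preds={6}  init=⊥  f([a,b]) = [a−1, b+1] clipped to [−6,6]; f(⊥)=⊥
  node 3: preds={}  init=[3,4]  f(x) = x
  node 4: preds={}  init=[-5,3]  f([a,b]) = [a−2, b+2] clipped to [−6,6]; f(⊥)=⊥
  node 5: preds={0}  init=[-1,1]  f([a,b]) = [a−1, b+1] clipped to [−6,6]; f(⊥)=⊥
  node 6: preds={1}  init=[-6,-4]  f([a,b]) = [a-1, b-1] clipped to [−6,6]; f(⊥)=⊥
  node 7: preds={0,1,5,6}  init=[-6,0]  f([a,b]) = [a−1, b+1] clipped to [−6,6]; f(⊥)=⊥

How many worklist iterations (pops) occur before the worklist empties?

Worklist (13 pops):
  #1 pop 0: in=[3,4] → [-3,6] (was [-3,-1]); enqueue []
  #2 pop 1: in=[-1,1] → [-3,-1] (was ⊥); enqueue []
  #3 pop 2: in=[-6,-4] → [-6,-3] (was ⊥); enqueue []
  #4 pop 3: in=⊥ → [3,4] (no change)
  #5 pop 4: in=⊥ → [-5,3] (no change)
  #6 pop 5: in=[-3,6] → [-4,6] (was [-1,1]); enqueue [1]
  #7 pop 6: in=[-3,-1] → [-6,-2] (was [-6,-4]); enqueue [2]
  #8 pop 7: in=[-6,6] → [-6,6] (was [-6,0]); enqueue []
  #9 pop 1: in=[-4,6] → [-6,4] (was [-3,-1]); enqueue [6,7]
  #10 pop 2: in=[-6,-2] → [-6,-1] (was [-6,-3]); enqueue []
  #11 pop 6: in=[-6,4] → [-6,3] (was [-6,-2]); enqueue [2]
  #12 pop 7: in=[-6,6] → [-6,6] (no change)
  #13 pop 2: in=[-6,3] → [-6,4] (was [-6,-1]); enqueue []

Fixpoint:
  val[0] = [-3,6]
  val[1] = [-6,4]
  val[2] = [-6,4]
  val[3] = [3,4]
  val[4] = [-5,3]
  val[5] = [-4,6]
  val[6] = [-6,3]
  val[7] = [-6,6]

13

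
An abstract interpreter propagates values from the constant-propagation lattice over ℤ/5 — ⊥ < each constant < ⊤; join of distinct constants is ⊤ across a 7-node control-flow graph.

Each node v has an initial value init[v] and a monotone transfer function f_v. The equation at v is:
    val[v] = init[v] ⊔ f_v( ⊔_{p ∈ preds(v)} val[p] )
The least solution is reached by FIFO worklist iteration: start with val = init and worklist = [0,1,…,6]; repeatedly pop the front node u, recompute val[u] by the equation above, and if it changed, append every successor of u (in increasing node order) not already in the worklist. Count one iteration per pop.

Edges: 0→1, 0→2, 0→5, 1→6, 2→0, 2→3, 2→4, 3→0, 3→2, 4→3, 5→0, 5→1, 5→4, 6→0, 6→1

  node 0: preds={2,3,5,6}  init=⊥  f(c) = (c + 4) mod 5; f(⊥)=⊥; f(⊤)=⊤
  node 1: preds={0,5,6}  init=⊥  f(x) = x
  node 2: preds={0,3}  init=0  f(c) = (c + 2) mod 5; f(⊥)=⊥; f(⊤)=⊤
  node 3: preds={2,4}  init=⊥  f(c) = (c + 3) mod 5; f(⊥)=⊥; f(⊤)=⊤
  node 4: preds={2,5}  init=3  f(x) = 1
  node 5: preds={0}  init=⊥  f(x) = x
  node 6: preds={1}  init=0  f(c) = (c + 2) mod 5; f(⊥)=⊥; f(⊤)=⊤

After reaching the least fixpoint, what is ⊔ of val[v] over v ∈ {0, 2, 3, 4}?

⊤

Trace (16 dequeues):
  [1] u=0 | in 0 | out 4 | prev ⊥ | push {}
  [2] u=1 | in ⊤ | out ⊤ | prev ⊥ | push {}
  [3] u=2 | in 4 | out ⊤ | prev 0 | push {0}
  [4] u=3 | in ⊤ | out ⊤ | prev ⊥ | push {2}
  [5] u=4 | in ⊤ | out ⊤ | prev 3 | push {3}
  [6] u=5 | in 4 | out 4 | prev ⊥ | push {1,4}
  [7] u=6 | in ⊤ | out ⊤ | prev 0 | push {}
  [8] u=0 | in ⊤ | out ⊤ | prev 4 | push {5}
  [9] u=2 | in ⊤ | out ⊤ | ==
  [10] u=3 | in ⊤ | out ⊤ | ==
  [11] u=1 | in ⊤ | out ⊤ | ==
  [12] u=4 | in ⊤ | out ⊤ | ==
  [13] u=5 | in ⊤ | out ⊤ | prev 4 | push {0,1,4}
  [14] u=0 | in ⊤ | out ⊤ | ==
  [15] u=1 | in ⊤ | out ⊤ | ==
  [16] u=4 | in ⊤ | out ⊤ | ==

Converged values:
  [0] ⊤
  [1] ⊤
  [2] ⊤
  [3] ⊤
  [4] ⊤
  [5] ⊤
  [6] ⊤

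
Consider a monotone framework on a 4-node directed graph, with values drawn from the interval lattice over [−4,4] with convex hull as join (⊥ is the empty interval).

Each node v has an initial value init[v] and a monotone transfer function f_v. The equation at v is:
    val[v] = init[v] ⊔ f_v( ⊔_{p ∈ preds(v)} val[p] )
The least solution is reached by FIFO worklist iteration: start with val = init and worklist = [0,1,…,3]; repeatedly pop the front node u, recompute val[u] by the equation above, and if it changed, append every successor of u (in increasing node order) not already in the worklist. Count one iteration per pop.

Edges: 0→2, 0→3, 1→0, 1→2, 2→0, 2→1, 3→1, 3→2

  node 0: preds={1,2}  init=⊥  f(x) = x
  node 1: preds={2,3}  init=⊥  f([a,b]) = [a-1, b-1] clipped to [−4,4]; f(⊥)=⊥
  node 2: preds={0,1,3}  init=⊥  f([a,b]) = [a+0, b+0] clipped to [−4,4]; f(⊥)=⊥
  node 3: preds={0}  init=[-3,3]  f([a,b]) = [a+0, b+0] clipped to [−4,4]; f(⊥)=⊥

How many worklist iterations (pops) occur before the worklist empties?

10

Trace (10 dequeues):
  [1] u=0 | in ⊥ | out ⊥ | ==
  [2] u=1 | in [-3,3] | out [-4,2] | prev ⊥ | push {0}
  [3] u=2 | in [-4,3] | out [-4,3] | prev ⊥ | push {1}
  [4] u=3 | in ⊥ | out [-3,3] | ==
  [5] u=0 | in [-4,3] | out [-4,3] | prev ⊥ | push {2,3}
  [6] u=1 | in [-4,3] | out [-4,2] | ==
  [7] u=2 | in [-4,3] | out [-4,3] | ==
  [8] u=3 | in [-4,3] | out [-4,3] | prev [-3,3] | push {1,2}
  [9] u=1 | in [-4,3] | out [-4,2] | ==
  [10] u=2 | in [-4,3] | out [-4,3] | ==

Converged values:
  [0] [-4,3]
  [1] [-4,2]
  [2] [-4,3]
  [3] [-4,3]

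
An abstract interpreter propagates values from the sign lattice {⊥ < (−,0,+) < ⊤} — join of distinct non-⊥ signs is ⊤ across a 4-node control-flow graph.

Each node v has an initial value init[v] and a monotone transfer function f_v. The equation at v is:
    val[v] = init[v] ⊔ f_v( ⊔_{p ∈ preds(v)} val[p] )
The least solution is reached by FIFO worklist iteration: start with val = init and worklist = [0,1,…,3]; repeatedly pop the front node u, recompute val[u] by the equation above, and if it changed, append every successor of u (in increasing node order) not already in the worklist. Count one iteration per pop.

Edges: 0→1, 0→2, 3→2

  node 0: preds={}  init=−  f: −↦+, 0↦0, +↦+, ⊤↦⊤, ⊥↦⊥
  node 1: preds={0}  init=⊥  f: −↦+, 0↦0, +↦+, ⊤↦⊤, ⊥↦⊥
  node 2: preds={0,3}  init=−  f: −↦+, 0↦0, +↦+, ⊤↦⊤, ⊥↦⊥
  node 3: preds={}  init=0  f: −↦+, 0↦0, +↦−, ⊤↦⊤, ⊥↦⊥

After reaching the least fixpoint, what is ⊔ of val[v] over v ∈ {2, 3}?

Iteration log — 4 steps:
  step 1. node 0  ⊔preds=⊥  new=−  stable
  step 2. node 1  ⊔preds=−  new=+  old=⊥  +wl: 
  step 3. node 2  ⊔preds=⊤  new=⊤  old=−  +wl: 
  step 4. node 3  ⊔preds=⊥  new=0  stable

Least fixpoint reached:
  node 0: −
  node 1: +
  node 2: ⊤
  node 3: 0

⊤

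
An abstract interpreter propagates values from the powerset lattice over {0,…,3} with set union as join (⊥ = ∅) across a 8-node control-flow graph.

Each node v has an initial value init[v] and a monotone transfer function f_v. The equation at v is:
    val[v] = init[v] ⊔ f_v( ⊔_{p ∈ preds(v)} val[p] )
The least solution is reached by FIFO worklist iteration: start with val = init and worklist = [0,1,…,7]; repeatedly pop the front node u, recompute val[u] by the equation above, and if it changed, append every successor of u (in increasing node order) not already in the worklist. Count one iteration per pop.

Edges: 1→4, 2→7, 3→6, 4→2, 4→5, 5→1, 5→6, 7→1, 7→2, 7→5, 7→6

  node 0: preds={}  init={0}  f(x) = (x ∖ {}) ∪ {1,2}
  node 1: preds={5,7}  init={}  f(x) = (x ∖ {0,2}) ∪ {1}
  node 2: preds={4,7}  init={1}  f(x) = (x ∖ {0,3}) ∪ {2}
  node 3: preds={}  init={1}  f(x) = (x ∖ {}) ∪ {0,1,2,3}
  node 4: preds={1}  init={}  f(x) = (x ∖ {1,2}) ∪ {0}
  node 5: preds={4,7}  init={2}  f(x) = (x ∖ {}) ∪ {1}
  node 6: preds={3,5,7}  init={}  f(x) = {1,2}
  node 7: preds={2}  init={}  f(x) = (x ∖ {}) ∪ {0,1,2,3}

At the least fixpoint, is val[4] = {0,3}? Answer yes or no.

yes

Worklist (16 pops):
  #1 pop 0: in={} → {0,1,2} (was {0}); enqueue []
  #2 pop 1: in={2} → {1} (was {}); enqueue []
  #3 pop 2: in={} → {1,2} (was {1}); enqueue []
  #4 pop 3: in={} → {0,1,2,3} (was {1}); enqueue []
  #5 pop 4: in={1} → {0} (was {}); enqueue [2]
  #6 pop 5: in={0} → {0,1,2} (was {2}); enqueue [1]
  #7 pop 6: in={0,1,2,3} → {1,2} (was {}); enqueue []
  #8 pop 7: in={1,2} → {0,1,2,3} (was {}); enqueue [5,6]
  #9 pop 2: in={0,1,2,3} → {1,2} (no change)
  #10 pop 1: in={0,1,2,3} → {1,3} (was {1}); enqueue [4]
  #11 pop 5: in={0,1,2,3} → {0,1,2,3} (was {0,1,2}); enqueue [1]
  #12 pop 6: in={0,1,2,3} → {1,2} (no change)
  #13 pop 4: in={1,3} → {0,3} (was {0}); enqueue [2,5]
  #14 pop 1: in={0,1,2,3} → {1,3} (no change)
  #15 pop 2: in={0,1,2,3} → {1,2} (no change)
  #16 pop 5: in={0,1,2,3} → {0,1,2,3} (no change)

Fixpoint:
  val[0] = {0,1,2}
  val[1] = {1,3}
  val[2] = {1,2}
  val[3] = {0,1,2,3}
  val[4] = {0,3}
  val[5] = {0,1,2,3}
  val[6] = {1,2}
  val[7] = {0,1,2,3}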